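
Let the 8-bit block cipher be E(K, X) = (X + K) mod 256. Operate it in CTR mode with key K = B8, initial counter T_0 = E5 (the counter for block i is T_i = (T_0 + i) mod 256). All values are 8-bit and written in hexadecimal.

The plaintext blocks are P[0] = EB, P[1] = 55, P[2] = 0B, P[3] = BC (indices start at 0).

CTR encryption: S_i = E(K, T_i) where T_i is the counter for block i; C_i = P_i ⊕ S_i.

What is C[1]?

C[0]: T = E5, S = E(K, T) = 9D; EB ⊕ 9D = 76.
C[1]: T = E6, S = E(K, T) = 9E; 55 ⊕ 9E = CB.

C[1] = CB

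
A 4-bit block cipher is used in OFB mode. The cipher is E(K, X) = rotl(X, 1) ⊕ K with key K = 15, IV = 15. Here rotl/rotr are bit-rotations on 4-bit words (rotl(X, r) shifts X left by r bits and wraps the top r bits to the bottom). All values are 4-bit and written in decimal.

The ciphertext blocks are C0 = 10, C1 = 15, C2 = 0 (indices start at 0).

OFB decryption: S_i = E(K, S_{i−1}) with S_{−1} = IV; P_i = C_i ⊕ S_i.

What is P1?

P0: S = E(K, 15) = 0; 10 ⊕ 0 = 10.
P1: S = E(K, 0) = 15; 15 ⊕ 15 = 0.

P1 = 0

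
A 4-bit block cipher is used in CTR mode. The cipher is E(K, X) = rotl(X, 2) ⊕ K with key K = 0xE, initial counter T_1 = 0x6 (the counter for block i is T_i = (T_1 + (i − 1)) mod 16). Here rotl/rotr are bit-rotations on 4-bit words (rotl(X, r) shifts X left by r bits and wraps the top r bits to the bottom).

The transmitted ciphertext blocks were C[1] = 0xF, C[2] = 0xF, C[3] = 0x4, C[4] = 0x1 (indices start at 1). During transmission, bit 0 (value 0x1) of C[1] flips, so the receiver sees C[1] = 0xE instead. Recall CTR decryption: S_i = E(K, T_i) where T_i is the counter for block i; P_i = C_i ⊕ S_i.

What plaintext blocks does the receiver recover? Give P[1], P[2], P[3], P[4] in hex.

P[1] = 0x9, P[2] = 0xC, P[3] = 0x8, P[4] = 0x9

Only C[1] changed, to 0xE. In CTR, a change in C_i flips the same bit in P_i only; the keystream is unaffected. Decrypting the received ciphertext:
P[1]: T = 0x6, S = E(K, T) = 0x7; 0xE ⊕ 0x7 = 0x9.
P[2]: T = 0x7, S = E(K, T) = 0x3; 0xF ⊕ 0x3 = 0xC.
P[3]: T = 0x8, S = E(K, T) = 0xC; 0x4 ⊕ 0xC = 0x8.
P[4]: T = 0x9, S = E(K, T) = 0x8; 0x1 ⊕ 0x8 = 0x9.
Blocks that differ from the original plaintext: P[1].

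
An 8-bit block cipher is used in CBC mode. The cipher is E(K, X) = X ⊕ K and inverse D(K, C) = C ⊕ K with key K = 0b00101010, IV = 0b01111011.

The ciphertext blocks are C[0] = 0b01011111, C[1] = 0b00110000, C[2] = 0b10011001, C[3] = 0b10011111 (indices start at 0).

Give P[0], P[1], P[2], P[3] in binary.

CBC decryption: P_i = D(K, C_i) ⊕ C_{i−1}, with C_{−1} = IV.
P[0]: D(K, 0b01011111) = 0b01110101; 0b01110101 ⊕ 0b01111011 = 0b00001110.
P[1]: D(K, 0b00110000) = 0b00011010; 0b00011010 ⊕ 0b01011111 = 0b01000101.
P[2]: D(K, 0b10011001) = 0b10110011; 0b10110011 ⊕ 0b00110000 = 0b10000011.
P[3]: D(K, 0b10011111) = 0b10110101; 0b10110101 ⊕ 0b10011001 = 0b00101100.

P[0] = 0b00001110, P[1] = 0b01000101, P[2] = 0b10000011, P[3] = 0b00101100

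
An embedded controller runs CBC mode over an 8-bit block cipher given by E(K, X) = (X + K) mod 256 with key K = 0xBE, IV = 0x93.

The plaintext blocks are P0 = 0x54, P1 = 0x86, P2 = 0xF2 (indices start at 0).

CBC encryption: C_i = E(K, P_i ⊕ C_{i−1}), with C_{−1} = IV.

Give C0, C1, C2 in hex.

C0 = 0x85, C1 = 0xC1, C2 = 0xF1

C0: P0 ⊕ 0x93 = 0xC7; E(K, 0xC7) = 0x85.
C1: P1 ⊕ 0x85 = 0x03; E(K, 0x03) = 0xC1.
C2: P2 ⊕ 0xC1 = 0x33; E(K, 0x33) = 0xF1.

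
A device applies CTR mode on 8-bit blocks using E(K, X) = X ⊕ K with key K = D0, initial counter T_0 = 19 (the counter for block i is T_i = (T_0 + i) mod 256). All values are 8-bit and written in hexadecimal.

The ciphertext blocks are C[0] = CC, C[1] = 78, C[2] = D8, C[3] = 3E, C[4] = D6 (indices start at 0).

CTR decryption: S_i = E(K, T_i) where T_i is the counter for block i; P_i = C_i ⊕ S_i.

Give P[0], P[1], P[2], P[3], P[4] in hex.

P[0] = 05, P[1] = B2, P[2] = 13, P[3] = F2, P[4] = 1B

P[0]: T = 19, S = E(K, T) = C9; CC ⊕ C9 = 05.
P[1]: T = 1A, S = E(K, T) = CA; 78 ⊕ CA = B2.
P[2]: T = 1B, S = E(K, T) = CB; D8 ⊕ CB = 13.
P[3]: T = 1C, S = E(K, T) = CC; 3E ⊕ CC = F2.
P[4]: T = 1D, S = E(K, T) = CD; D6 ⊕ CD = 1B.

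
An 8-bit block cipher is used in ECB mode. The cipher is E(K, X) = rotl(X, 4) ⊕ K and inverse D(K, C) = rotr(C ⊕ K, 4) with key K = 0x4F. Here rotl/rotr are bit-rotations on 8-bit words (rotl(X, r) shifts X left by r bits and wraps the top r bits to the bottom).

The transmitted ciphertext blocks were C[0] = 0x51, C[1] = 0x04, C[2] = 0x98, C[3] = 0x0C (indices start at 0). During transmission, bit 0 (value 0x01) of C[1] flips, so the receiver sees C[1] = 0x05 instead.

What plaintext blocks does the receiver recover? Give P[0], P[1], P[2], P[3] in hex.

ECB decryption: P_i = D(K, C_i).
Only C[1] changed, to 0x05. In ECB, a change in C_i affects only P_i. Decrypting the received ciphertext:
P[0]: D(K, 0x51) = 0xE1.
P[1]: D(K, 0x05) = 0xA4.
P[2]: D(K, 0x98) = 0x7D.
P[3]: D(K, 0x0C) = 0x34.
Blocks that differ from the original plaintext: P[1].

P[0] = 0xE1, P[1] = 0xA4, P[2] = 0x7D, P[3] = 0x34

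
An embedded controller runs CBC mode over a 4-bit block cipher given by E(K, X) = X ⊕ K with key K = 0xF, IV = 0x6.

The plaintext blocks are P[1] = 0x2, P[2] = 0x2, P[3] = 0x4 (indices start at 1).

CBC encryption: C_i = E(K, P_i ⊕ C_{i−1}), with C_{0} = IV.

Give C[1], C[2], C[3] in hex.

C[1] = 0xB, C[2] = 0x6, C[3] = 0xD

C[1]: P[1] ⊕ 0x6 = 0x4; E(K, 0x4) = 0xB.
C[2]: P[2] ⊕ 0xB = 0x9; E(K, 0x9) = 0x6.
C[3]: P[3] ⊕ 0x6 = 0x2; E(K, 0x2) = 0xD.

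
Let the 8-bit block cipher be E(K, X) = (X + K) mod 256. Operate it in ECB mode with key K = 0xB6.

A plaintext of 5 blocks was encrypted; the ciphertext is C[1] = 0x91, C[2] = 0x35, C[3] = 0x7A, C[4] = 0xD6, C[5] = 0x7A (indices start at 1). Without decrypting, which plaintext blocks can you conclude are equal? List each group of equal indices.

P[3] = P[5]

ECB encrypts each block independently with the same key, so equal ciphertext blocks imply equal plaintext blocks.
C[3] = C[5] = 0x7A, so P[3] = P[5].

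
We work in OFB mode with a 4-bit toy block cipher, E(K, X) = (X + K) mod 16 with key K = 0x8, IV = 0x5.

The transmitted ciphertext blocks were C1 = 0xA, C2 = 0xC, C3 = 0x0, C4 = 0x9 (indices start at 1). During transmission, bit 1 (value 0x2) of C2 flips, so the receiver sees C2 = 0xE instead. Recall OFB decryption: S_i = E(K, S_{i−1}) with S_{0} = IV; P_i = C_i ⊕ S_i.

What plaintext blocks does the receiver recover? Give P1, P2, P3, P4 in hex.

Only C2 changed, to 0xE. In OFB, a change in C_i flips the same bit in P_i only; the keystream is unaffected. Decrypting the received ciphertext:
P1: S = E(K, 0x5) = 0xD; 0xA ⊕ 0xD = 0x7.
P2: S = E(K, 0xD) = 0x5; 0xE ⊕ 0x5 = 0xB.
P3: S = E(K, 0x5) = 0xD; 0x0 ⊕ 0xD = 0xD.
P4: S = E(K, 0xD) = 0x5; 0x9 ⊕ 0x5 = 0xC.
Blocks that differ from the original plaintext: P2.

P1 = 0x7, P2 = 0xB, P3 = 0xD, P4 = 0xC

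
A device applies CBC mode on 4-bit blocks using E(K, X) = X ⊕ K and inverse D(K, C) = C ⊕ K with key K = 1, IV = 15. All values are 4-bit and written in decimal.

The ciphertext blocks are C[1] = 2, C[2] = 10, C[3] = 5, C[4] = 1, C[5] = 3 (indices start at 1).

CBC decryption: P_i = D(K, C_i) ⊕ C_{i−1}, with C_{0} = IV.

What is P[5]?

P[5] = 3

P[5]: D(K, 3) = 2; 2 ⊕ 1 = 3.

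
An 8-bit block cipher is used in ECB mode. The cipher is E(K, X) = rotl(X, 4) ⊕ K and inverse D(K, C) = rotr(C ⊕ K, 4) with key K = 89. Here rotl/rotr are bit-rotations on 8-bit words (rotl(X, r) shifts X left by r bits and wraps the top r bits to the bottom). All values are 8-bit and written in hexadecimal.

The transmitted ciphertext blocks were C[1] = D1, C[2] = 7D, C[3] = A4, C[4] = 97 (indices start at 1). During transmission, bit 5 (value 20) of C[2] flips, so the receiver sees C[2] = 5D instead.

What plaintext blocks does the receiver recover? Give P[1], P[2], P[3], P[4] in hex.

P[1] = 85, P[2] = 4D, P[3] = D2, P[4] = E1

ECB decryption: P_i = D(K, C_i).
Only C[2] changed, to 5D. In ECB, a change in C_i affects only P_i. Decrypting the received ciphertext:
P[1]: D(K, D1) = 85.
P[2]: D(K, 5D) = 4D.
P[3]: D(K, A4) = D2.
P[4]: D(K, 97) = E1.
Blocks that differ from the original plaintext: P[2].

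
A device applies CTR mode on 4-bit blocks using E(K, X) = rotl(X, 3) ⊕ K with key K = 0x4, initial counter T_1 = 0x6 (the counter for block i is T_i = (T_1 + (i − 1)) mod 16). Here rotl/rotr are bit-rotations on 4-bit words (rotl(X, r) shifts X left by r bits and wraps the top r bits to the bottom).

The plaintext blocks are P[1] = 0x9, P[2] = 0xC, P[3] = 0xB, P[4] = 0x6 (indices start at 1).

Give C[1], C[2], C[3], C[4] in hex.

C[1] = 0xE, C[2] = 0x3, C[3] = 0xB, C[4] = 0xE

CTR encryption: S_i = E(K, T_i) where T_i is the counter for block i; C_i = P_i ⊕ S_i.
C[1]: T = 0x6, S = E(K, T) = 0x7; 0x9 ⊕ 0x7 = 0xE.
C[2]: T = 0x7, S = E(K, T) = 0xF; 0xC ⊕ 0xF = 0x3.
C[3]: T = 0x8, S = E(K, T) = 0x0; 0xB ⊕ 0x0 = 0xB.
C[4]: T = 0x9, S = E(K, T) = 0x8; 0x6 ⊕ 0x8 = 0xE.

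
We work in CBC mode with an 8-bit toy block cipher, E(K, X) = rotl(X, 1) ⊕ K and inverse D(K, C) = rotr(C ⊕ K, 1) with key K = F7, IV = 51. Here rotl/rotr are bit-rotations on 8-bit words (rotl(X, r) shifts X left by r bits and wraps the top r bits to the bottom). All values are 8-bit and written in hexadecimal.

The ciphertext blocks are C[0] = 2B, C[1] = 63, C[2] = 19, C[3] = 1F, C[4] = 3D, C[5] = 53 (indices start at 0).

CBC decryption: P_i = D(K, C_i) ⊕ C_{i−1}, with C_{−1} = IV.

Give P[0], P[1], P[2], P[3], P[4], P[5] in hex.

P[0]: D(K, 2B) = 6E; 6E ⊕ 51 = 3F.
P[1]: D(K, 63) = 4A; 4A ⊕ 2B = 61.
P[2]: D(K, 19) = 77; 77 ⊕ 63 = 14.
P[3]: D(K, 1F) = 74; 74 ⊕ 19 = 6D.
P[4]: D(K, 3D) = 65; 65 ⊕ 1F = 7A.
P[5]: D(K, 53) = 52; 52 ⊕ 3D = 6F.

P[0] = 3F, P[1] = 61, P[2] = 14, P[3] = 6D, P[4] = 7A, P[5] = 6F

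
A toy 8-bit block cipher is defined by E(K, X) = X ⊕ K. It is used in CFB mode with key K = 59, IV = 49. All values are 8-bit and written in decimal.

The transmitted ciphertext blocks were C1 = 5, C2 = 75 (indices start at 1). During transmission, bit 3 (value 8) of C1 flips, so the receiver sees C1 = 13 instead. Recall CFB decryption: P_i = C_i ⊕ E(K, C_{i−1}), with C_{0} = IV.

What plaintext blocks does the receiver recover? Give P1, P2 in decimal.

P1 = 7, P2 = 125

Only C1 changed, to 13. In CFB, a change in C_i flips the same bit in P_i and garbles P_{i+1}. Decrypting the received ciphertext:
P1: E(K, 49) = 10; 13 ⊕ 10 = 7.
P2: E(K, 13) = 54; 75 ⊕ 54 = 125.
Blocks that differ from the original plaintext: P1, P2.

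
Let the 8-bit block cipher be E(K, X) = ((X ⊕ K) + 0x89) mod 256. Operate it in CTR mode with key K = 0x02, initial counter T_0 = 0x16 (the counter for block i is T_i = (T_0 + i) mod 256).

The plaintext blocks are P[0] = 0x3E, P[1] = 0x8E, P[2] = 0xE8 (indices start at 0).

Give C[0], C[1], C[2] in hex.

C[0] = 0xA3, C[1] = 0x10, C[2] = 0x4B

CTR encryption: S_i = E(K, T_i) where T_i is the counter for block i; C_i = P_i ⊕ S_i.
C[0]: T = 0x16, S = E(K, T) = 0x9D; 0x3E ⊕ 0x9D = 0xA3.
C[1]: T = 0x17, S = E(K, T) = 0x9E; 0x8E ⊕ 0x9E = 0x10.
C[2]: T = 0x18, S = E(K, T) = 0xA3; 0xE8 ⊕ 0xA3 = 0x4B.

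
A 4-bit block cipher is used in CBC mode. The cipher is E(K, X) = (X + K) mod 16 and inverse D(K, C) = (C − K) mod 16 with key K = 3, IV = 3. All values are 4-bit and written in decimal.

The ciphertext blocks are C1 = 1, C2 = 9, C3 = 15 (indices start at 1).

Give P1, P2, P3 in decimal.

P1 = 13, P2 = 7, P3 = 5

CBC decryption: P_i = D(K, C_i) ⊕ C_{i−1}, with C_{0} = IV.
P1: D(K, 1) = 14; 14 ⊕ 3 = 13.
P2: D(K, 9) = 6; 6 ⊕ 1 = 7.
P3: D(K, 15) = 12; 12 ⊕ 9 = 5.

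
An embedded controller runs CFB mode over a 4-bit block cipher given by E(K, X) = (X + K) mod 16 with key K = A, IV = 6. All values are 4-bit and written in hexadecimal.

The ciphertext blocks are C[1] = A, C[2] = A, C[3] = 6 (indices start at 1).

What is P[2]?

CFB decryption: P_i = C_i ⊕ E(K, C_{i−1}), with C_{0} = IV.
P[2]: E(K, A) = 4; A ⊕ 4 = E.

P[2] = E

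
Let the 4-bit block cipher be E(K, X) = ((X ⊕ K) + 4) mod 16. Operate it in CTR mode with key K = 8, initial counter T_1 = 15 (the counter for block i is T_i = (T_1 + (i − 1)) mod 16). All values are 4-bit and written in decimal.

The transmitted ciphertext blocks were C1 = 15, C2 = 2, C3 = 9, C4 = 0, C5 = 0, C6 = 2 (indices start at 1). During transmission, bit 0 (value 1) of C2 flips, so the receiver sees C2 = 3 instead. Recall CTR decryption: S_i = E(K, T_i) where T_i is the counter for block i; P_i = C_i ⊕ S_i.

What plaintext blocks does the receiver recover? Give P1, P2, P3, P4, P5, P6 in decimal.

Only C2 changed, to 3. In CTR, a change in C_i flips the same bit in P_i only; the keystream is unaffected. Decrypting the received ciphertext:
P1: T = 15, S = E(K, T) = 11; 15 ⊕ 11 = 4.
P2: T = 0, S = E(K, T) = 12; 3 ⊕ 12 = 15.
P3: T = 1, S = E(K, T) = 13; 9 ⊕ 13 = 4.
P4: T = 2, S = E(K, T) = 14; 0 ⊕ 14 = 14.
P5: T = 3, S = E(K, T) = 15; 0 ⊕ 15 = 15.
P6: T = 4, S = E(K, T) = 0; 2 ⊕ 0 = 2.
Blocks that differ from the original plaintext: P2.

P1 = 4, P2 = 15, P3 = 4, P4 = 14, P5 = 15, P6 = 2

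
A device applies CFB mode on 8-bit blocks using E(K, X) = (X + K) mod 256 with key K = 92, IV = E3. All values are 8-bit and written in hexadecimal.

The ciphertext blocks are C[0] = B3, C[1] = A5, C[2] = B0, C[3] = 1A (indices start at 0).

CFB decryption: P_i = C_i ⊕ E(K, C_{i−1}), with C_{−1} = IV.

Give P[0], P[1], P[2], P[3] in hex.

P[0]: E(K, E3) = 75; B3 ⊕ 75 = C6.
P[1]: E(K, B3) = 45; A5 ⊕ 45 = E0.
P[2]: E(K, A5) = 37; B0 ⊕ 37 = 87.
P[3]: E(K, B0) = 42; 1A ⊕ 42 = 58.

P[0] = C6, P[1] = E0, P[2] = 87, P[3] = 58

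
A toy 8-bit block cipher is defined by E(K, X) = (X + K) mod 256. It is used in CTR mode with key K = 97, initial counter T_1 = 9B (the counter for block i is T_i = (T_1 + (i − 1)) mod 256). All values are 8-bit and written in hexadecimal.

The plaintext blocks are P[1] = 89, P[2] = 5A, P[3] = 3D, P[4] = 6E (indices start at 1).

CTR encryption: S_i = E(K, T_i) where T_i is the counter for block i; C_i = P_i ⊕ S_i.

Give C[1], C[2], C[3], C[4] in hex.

C[1] = BB, C[2] = 69, C[3] = 09, C[4] = 5B

C[1]: T = 9B, S = E(K, T) = 32; 89 ⊕ 32 = BB.
C[2]: T = 9C, S = E(K, T) = 33; 5A ⊕ 33 = 69.
C[3]: T = 9D, S = E(K, T) = 34; 3D ⊕ 34 = 09.
C[4]: T = 9E, S = E(K, T) = 35; 6E ⊕ 35 = 5B.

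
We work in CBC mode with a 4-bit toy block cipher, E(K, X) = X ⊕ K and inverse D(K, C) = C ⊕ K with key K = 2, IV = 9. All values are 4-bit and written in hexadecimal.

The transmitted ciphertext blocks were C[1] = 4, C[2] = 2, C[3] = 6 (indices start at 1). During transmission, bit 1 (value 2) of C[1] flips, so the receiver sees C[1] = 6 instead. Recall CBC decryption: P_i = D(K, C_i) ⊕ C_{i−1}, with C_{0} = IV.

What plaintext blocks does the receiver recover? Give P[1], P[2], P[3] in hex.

Only C[1] changed, to 6. In CBC, a change in C_i garbles P_i and flips the same bit in P_{i+1}. Decrypting the received ciphertext:
P[1]: D(K, 6) = 4; 4 ⊕ 9 = D.
P[2]: D(K, 2) = 0; 0 ⊕ 6 = 6.
P[3]: D(K, 6) = 4; 4 ⊕ 2 = 6.
Blocks that differ from the original plaintext: P[1], P[2].

P[1] = D, P[2] = 6, P[3] = 6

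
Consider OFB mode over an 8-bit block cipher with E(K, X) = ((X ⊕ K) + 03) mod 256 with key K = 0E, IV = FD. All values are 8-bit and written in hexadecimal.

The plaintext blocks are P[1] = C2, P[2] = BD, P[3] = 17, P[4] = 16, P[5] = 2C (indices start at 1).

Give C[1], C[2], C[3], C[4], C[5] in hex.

C[1] = 34, C[2] = 46, C[3] = EF, C[4] = EF, C[5] = D6

OFB encryption: S_i = E(K, S_{i−1}) with S_{0} = IV; C_i = P_i ⊕ S_i.
C[1]: S = E(K, FD) = F6; C2 ⊕ F6 = 34.
C[2]: S = E(K, F6) = FB; BD ⊕ FB = 46.
C[3]: S = E(K, FB) = F8; 17 ⊕ F8 = EF.
C[4]: S = E(K, F8) = F9; 16 ⊕ F9 = EF.
C[5]: S = E(K, F9) = FA; 2C ⊕ FA = D6.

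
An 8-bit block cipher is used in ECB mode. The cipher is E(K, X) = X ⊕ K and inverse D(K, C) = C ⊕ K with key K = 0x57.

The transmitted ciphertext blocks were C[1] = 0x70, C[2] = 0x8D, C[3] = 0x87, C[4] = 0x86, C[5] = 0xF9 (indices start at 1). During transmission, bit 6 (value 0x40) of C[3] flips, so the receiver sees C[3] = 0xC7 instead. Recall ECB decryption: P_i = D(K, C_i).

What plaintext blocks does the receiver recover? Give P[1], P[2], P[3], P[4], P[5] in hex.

Only C[3] changed, to 0xC7. In ECB, a change in C_i affects only P_i. Decrypting the received ciphertext:
P[1]: D(K, 0x70) = 0x27.
P[2]: D(K, 0x8D) = 0xDA.
P[3]: D(K, 0xC7) = 0x90.
P[4]: D(K, 0x86) = 0xD1.
P[5]: D(K, 0xF9) = 0xAE.
Blocks that differ from the original plaintext: P[3].

P[1] = 0x27, P[2] = 0xDA, P[3] = 0x90, P[4] = 0xD1, P[5] = 0xAE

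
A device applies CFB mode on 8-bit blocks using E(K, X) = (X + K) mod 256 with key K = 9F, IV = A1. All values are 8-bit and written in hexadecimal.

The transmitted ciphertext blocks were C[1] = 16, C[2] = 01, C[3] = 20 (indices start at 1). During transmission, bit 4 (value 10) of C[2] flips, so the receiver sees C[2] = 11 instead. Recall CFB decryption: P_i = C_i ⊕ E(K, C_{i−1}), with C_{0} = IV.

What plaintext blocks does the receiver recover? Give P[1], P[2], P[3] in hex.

Only C[2] changed, to 11. In CFB, a change in C_i flips the same bit in P_i and garbles P_{i+1}. Decrypting the received ciphertext:
P[1]: E(K, A1) = 40; 16 ⊕ 40 = 56.
P[2]: E(K, 16) = B5; 11 ⊕ B5 = A4.
P[3]: E(K, 11) = B0; 20 ⊕ B0 = 90.
Blocks that differ from the original plaintext: P[2], P[3].

P[1] = 56, P[2] = A4, P[3] = 90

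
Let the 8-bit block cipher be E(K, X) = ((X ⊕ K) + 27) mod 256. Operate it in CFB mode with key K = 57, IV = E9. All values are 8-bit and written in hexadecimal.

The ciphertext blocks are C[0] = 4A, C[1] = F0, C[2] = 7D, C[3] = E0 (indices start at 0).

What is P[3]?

CFB decryption: P_i = C_i ⊕ E(K, C_{i−1}), with C_{−1} = IV.
P[3]: E(K, 7D) = 51; E0 ⊕ 51 = B1.

P[3] = B1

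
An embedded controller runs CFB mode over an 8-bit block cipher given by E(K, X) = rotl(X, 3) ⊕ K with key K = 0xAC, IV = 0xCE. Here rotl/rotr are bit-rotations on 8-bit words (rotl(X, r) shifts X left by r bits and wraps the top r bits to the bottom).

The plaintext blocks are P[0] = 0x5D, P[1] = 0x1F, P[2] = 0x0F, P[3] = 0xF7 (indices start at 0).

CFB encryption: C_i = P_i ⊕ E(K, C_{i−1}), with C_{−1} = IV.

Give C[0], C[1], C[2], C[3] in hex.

C[0]: E(K, 0xCE) = 0xDA; 0x5D ⊕ 0xDA = 0x87.
C[1]: E(K, 0x87) = 0x90; 0x1F ⊕ 0x90 = 0x8F.
C[2]: E(K, 0x8F) = 0xD0; 0x0F ⊕ 0xD0 = 0xDF.
C[3]: E(K, 0xDF) = 0x52; 0xF7 ⊕ 0x52 = 0xA5.

C[0] = 0x87, C[1] = 0x8F, C[2] = 0xDF, C[3] = 0xA5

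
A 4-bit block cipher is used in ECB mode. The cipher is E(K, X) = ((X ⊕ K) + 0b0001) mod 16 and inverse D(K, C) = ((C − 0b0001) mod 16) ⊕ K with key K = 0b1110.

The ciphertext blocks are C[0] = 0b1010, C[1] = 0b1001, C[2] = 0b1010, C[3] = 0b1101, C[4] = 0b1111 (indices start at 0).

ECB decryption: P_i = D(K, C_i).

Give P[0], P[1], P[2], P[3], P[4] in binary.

P[0]: D(K, 0b1010) = 0b0111.
P[1]: D(K, 0b1001) = 0b0110.
P[2]: D(K, 0b1010) = 0b0111.
P[3]: D(K, 0b1101) = 0b0010.
P[4]: D(K, 0b1111) = 0b0000.

P[0] = 0b0111, P[1] = 0b0110, P[2] = 0b0111, P[3] = 0b0010, P[4] = 0b0000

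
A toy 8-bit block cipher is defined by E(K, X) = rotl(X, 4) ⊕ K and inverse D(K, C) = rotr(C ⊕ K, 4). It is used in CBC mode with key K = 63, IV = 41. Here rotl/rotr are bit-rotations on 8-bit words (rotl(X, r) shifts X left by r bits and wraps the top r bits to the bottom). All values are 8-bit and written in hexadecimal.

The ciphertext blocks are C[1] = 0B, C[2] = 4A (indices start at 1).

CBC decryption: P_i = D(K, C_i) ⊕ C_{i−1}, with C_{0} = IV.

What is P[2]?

P[2] = 99

P[2]: D(K, 4A) = 92; 92 ⊕ 0B = 99.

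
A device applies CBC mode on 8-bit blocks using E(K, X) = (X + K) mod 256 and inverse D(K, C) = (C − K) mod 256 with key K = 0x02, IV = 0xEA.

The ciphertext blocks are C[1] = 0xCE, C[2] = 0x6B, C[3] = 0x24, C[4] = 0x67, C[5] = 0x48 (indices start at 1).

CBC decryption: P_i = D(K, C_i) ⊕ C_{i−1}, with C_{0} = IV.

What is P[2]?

P[2]: D(K, 0x6B) = 0x69; 0x69 ⊕ 0xCE = 0xA7.

P[2] = 0xA7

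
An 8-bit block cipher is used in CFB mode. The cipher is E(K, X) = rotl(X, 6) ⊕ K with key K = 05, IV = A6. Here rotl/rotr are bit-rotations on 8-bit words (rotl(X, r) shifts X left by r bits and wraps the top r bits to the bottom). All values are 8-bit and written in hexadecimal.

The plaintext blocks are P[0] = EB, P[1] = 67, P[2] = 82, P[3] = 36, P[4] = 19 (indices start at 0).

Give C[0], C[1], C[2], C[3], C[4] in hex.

C[0] = 47, C[1] = B3, C[2] = 6B, C[3] = E9, C[4] = 66

CFB encryption: C_i = P_i ⊕ E(K, C_{i−1}), with C_{−1} = IV.
C[0]: E(K, A6) = AC; EB ⊕ AC = 47.
C[1]: E(K, 47) = D4; 67 ⊕ D4 = B3.
C[2]: E(K, B3) = E9; 82 ⊕ E9 = 6B.
C[3]: E(K, 6B) = DF; 36 ⊕ DF = E9.
C[4]: E(K, E9) = 7F; 19 ⊕ 7F = 66.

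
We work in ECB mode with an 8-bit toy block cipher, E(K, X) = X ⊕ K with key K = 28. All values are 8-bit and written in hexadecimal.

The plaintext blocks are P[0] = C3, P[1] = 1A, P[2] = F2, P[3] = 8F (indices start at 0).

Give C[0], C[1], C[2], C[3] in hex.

ECB encryption: C_i = E(K, P_i).
C[0]: E(K, C3) = EB.
C[1]: E(K, 1A) = 32.
C[2]: E(K, F2) = DA.
C[3]: E(K, 8F) = A7.

C[0] = EB, C[1] = 32, C[2] = DA, C[3] = A7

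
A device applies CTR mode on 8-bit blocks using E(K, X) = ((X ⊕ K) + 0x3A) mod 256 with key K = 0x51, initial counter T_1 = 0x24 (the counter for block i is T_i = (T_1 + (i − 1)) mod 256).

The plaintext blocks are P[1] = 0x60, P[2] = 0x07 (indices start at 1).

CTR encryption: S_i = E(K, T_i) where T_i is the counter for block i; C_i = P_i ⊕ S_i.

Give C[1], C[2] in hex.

C[1]: T = 0x24, S = E(K, T) = 0xAF; 0x60 ⊕ 0xAF = 0xCF.
C[2]: T = 0x25, S = E(K, T) = 0xAE; 0x07 ⊕ 0xAE = 0xA9.

C[1] = 0xCF, C[2] = 0xA9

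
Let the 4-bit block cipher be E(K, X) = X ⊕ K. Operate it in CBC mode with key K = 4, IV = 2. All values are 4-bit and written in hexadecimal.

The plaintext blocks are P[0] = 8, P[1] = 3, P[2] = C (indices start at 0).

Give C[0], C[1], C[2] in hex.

C[0] = E, C[1] = 9, C[2] = 1

CBC encryption: C_i = E(K, P_i ⊕ C_{i−1}), with C_{−1} = IV.
C[0]: P[0] ⊕ 2 = A; E(K, A) = E.
C[1]: P[1] ⊕ E = D; E(K, D) = 9.
C[2]: P[2] ⊕ 9 = 5; E(K, 5) = 1.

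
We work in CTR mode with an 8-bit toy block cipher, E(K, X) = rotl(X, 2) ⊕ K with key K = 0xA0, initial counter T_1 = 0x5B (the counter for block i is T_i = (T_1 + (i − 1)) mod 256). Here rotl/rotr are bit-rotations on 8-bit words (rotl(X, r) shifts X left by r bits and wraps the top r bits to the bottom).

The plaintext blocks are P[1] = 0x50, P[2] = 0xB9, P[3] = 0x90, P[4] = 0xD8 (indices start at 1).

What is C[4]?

CTR encryption: S_i = E(K, T_i) where T_i is the counter for block i; C_i = P_i ⊕ S_i.
C[1]: T = 0x5B, S = E(K, T) = 0xCD; 0x50 ⊕ 0xCD = 0x9D.
C[2]: T = 0x5C, S = E(K, T) = 0xD1; 0xB9 ⊕ 0xD1 = 0x68.
C[3]: T = 0x5D, S = E(K, T) = 0xD5; 0x90 ⊕ 0xD5 = 0x45.
C[4]: T = 0x5E, S = E(K, T) = 0xD9; 0xD8 ⊕ 0xD9 = 0x01.

C[4] = 0x01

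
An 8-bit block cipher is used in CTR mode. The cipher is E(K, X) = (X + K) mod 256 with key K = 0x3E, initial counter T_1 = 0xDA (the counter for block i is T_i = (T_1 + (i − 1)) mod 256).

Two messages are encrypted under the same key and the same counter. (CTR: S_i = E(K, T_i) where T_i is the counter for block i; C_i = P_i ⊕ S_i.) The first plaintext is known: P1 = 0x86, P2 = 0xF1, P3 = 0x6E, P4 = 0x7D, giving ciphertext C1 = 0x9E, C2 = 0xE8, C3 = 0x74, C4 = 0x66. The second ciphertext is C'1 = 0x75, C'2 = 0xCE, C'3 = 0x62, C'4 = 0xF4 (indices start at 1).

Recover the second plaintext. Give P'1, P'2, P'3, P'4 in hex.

P'1 = 0x6D, P'2 = 0xD7, P'3 = 0x78, P'4 = 0xEF

In CTR with a reused counter, both messages share the same keystream S_i, so C_i ⊕ C'_i = P_i ⊕ P'_i and thus P'_i = P_i ⊕ C_i ⊕ C'_i.
P'1: 0x86 ⊕ 0x9E ⊕ 0x75 = 0x6D.
P'2: 0xF1 ⊕ 0xE8 ⊕ 0xCE = 0xD7.
P'3: 0x6E ⊕ 0x74 ⊕ 0x62 = 0x78.
P'4: 0x7D ⊕ 0x66 ⊕ 0xF4 = 0xEF.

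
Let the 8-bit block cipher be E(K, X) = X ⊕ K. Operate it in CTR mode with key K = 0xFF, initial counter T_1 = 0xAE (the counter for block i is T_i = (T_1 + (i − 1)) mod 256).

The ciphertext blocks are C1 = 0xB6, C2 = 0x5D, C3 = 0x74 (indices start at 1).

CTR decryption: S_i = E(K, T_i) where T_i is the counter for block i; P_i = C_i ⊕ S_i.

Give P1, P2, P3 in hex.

P1 = 0xE7, P2 = 0x0D, P3 = 0x3B

P1: T = 0xAE, S = E(K, T) = 0x51; 0xB6 ⊕ 0x51 = 0xE7.
P2: T = 0xAF, S = E(K, T) = 0x50; 0x5D ⊕ 0x50 = 0x0D.
P3: T = 0xB0, S = E(K, T) = 0x4F; 0x74 ⊕ 0x4F = 0x3B.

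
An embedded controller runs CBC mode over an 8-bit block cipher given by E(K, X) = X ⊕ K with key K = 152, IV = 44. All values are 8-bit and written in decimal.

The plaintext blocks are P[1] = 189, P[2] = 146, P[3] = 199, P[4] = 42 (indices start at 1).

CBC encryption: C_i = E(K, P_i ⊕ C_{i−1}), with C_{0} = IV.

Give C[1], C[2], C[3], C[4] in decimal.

C[1]: P[1] ⊕ 44 = 145; E(K, 145) = 9.
C[2]: P[2] ⊕ 9 = 155; E(K, 155) = 3.
C[3]: P[3] ⊕ 3 = 196; E(K, 196) = 92.
C[4]: P[4] ⊕ 92 = 118; E(K, 118) = 238.

C[1] = 9, C[2] = 3, C[3] = 92, C[4] = 238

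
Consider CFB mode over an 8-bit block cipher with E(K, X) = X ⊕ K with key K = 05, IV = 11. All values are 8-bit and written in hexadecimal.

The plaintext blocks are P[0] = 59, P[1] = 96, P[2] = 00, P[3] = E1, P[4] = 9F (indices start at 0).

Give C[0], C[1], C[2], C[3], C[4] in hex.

CFB encryption: C_i = P_i ⊕ E(K, C_{i−1}), with C_{−1} = IV.
C[0]: E(K, 11) = 14; 59 ⊕ 14 = 4D.
C[1]: E(K, 4D) = 48; 96 ⊕ 48 = DE.
C[2]: E(K, DE) = DB; 00 ⊕ DB = DB.
C[3]: E(K, DB) = DE; E1 ⊕ DE = 3F.
C[4]: E(K, 3F) = 3A; 9F ⊕ 3A = A5.

C[0] = 4D, C[1] = DE, C[2] = DB, C[3] = 3F, C[4] = A5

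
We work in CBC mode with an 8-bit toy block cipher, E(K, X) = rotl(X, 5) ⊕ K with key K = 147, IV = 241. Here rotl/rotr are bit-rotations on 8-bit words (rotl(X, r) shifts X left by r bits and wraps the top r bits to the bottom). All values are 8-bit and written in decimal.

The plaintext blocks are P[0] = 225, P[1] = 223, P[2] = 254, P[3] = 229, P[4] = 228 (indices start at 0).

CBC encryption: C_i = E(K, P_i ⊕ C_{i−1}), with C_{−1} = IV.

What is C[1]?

C[0]: P[0] ⊕ 241 = 16; E(K, 16) = 145.
C[1]: P[1] ⊕ 145 = 78; E(K, 78) = 90.

C[1] = 90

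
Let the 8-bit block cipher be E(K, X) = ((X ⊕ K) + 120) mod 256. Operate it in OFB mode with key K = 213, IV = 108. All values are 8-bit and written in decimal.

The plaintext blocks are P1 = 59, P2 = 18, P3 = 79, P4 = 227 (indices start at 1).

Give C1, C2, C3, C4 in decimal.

OFB encryption: S_i = E(K, S_{i−1}) with S_{0} = IV; C_i = P_i ⊕ S_i.
C1: S = E(K, 108) = 49; 59 ⊕ 49 = 10.
C2: S = E(K, 49) = 92; 18 ⊕ 92 = 78.
C3: S = E(K, 92) = 1; 79 ⊕ 1 = 78.
C4: S = E(K, 1) = 76; 227 ⊕ 76 = 175.

C1 = 10, C2 = 78, C3 = 78, C4 = 175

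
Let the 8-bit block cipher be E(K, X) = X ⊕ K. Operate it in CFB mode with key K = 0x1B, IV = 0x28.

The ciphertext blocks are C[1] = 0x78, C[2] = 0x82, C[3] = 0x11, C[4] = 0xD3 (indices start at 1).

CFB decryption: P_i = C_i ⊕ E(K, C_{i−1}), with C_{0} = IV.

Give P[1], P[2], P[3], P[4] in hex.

P[1] = 0x4B, P[2] = 0xE1, P[3] = 0x88, P[4] = 0xD9

P[1]: E(K, 0x28) = 0x33; 0x78 ⊕ 0x33 = 0x4B.
P[2]: E(K, 0x78) = 0x63; 0x82 ⊕ 0x63 = 0xE1.
P[3]: E(K, 0x82) = 0x99; 0x11 ⊕ 0x99 = 0x88.
P[4]: E(K, 0x11) = 0x0A; 0xD3 ⊕ 0x0A = 0xD9.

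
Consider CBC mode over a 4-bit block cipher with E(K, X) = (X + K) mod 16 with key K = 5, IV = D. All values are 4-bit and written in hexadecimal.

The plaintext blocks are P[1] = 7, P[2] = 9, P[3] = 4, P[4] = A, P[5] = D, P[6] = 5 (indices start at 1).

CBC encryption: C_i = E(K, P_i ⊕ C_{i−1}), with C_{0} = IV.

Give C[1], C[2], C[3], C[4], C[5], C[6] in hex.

C[1]: P[1] ⊕ D = A; E(K, A) = F.
C[2]: P[2] ⊕ F = 6; E(K, 6) = B.
C[3]: P[3] ⊕ B = F; E(K, F) = 4.
C[4]: P[4] ⊕ 4 = E; E(K, E) = 3.
C[5]: P[5] ⊕ 3 = E; E(K, E) = 3.
C[6]: P[6] ⊕ 3 = 6; E(K, 6) = B.

C[1] = F, C[2] = B, C[3] = 4, C[4] = 3, C[5] = 3, C[6] = B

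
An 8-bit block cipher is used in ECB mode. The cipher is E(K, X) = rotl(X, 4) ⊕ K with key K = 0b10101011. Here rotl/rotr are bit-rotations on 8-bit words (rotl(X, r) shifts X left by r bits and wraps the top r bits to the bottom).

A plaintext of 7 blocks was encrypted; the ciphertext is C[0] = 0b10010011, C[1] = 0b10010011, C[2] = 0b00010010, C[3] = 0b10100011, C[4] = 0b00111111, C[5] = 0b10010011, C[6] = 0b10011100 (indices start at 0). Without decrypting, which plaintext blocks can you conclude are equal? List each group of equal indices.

ECB encrypts each block independently with the same key, so equal ciphertext blocks imply equal plaintext blocks.
C[0] = C[1] = C[5] = 0b10010011, so P[0] = P[1] = P[5].

P[0] = P[1] = P[5]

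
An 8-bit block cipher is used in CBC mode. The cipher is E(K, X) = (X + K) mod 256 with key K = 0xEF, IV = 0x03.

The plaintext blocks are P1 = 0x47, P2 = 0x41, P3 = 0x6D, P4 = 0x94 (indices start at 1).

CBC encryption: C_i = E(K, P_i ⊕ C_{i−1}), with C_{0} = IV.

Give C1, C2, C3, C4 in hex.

C1 = 0x33, C2 = 0x61, C3 = 0xFB, C4 = 0x5E

C1: P1 ⊕ 0x03 = 0x44; E(K, 0x44) = 0x33.
C2: P2 ⊕ 0x33 = 0x72; E(K, 0x72) = 0x61.
C3: P3 ⊕ 0x61 = 0x0C; E(K, 0x0C) = 0xFB.
C4: P4 ⊕ 0xFB = 0x6F; E(K, 0x6F) = 0x5E.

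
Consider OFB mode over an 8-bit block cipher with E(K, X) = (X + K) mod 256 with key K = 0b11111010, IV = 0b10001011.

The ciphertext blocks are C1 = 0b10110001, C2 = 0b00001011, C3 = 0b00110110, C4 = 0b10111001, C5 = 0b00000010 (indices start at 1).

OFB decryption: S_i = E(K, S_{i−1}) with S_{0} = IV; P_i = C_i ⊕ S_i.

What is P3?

P3 = 0b01001111

P1: S = E(K, 0b10001011) = 0b10000101; 0b10110001 ⊕ 0b10000101 = 0b00110100.
P2: S = E(K, 0b10000101) = 0b01111111; 0b00001011 ⊕ 0b01111111 = 0b01110100.
P3: S = E(K, 0b01111111) = 0b01111001; 0b00110110 ⊕ 0b01111001 = 0b01001111.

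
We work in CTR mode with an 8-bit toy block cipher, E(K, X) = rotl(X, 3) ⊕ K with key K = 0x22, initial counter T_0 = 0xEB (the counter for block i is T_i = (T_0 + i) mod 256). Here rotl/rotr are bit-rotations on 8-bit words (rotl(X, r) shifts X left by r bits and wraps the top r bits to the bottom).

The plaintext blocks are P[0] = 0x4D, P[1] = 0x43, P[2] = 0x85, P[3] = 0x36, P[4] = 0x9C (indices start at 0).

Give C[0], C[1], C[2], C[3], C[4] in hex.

C[0] = 0x30, C[1] = 0x06, C[2] = 0xC8, C[3] = 0x63, C[4] = 0xC1

CTR encryption: S_i = E(K, T_i) where T_i is the counter for block i; C_i = P_i ⊕ S_i.
C[0]: T = 0xEB, S = E(K, T) = 0x7D; 0x4D ⊕ 0x7D = 0x30.
C[1]: T = 0xEC, S = E(K, T) = 0x45; 0x43 ⊕ 0x45 = 0x06.
C[2]: T = 0xED, S = E(K, T) = 0x4D; 0x85 ⊕ 0x4D = 0xC8.
C[3]: T = 0xEE, S = E(K, T) = 0x55; 0x36 ⊕ 0x55 = 0x63.
C[4]: T = 0xEF, S = E(K, T) = 0x5D; 0x9C ⊕ 0x5D = 0xC1.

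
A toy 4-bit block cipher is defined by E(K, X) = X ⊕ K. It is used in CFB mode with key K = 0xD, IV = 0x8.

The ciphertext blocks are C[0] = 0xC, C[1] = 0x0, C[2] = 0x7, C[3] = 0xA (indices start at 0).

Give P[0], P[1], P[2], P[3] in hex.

CFB decryption: P_i = C_i ⊕ E(K, C_{i−1}), with C_{−1} = IV.
P[0]: E(K, 0x8) = 0x5; 0xC ⊕ 0x5 = 0x9.
P[1]: E(K, 0xC) = 0x1; 0x0 ⊕ 0x1 = 0x1.
P[2]: E(K, 0x0) = 0xD; 0x7 ⊕ 0xD = 0xA.
P[3]: E(K, 0x7) = 0xA; 0xA ⊕ 0xA = 0x0.

P[0] = 0x9, P[1] = 0x1, P[2] = 0xA, P[3] = 0x0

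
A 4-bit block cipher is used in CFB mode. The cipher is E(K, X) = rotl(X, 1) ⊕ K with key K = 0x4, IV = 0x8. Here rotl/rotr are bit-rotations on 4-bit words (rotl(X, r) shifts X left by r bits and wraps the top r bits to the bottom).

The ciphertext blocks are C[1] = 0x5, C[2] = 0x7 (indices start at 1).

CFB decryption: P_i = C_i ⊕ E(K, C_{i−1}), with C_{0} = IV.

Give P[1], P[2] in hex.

P[1] = 0x0, P[2] = 0x9

P[1]: E(K, 0x8) = 0x5; 0x5 ⊕ 0x5 = 0x0.
P[2]: E(K, 0x5) = 0xE; 0x7 ⊕ 0xE = 0x9.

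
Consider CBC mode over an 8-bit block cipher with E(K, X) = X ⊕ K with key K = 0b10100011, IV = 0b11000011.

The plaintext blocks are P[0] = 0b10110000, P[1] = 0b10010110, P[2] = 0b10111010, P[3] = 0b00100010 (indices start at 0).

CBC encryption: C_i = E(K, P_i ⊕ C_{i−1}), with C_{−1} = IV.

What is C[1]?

C[0]: P[0] ⊕ 0b11000011 = 0b01110011; E(K, 0b01110011) = 0b11010000.
C[1]: P[1] ⊕ 0b11010000 = 0b01000110; E(K, 0b01000110) = 0b11100101.

C[1] = 0b11100101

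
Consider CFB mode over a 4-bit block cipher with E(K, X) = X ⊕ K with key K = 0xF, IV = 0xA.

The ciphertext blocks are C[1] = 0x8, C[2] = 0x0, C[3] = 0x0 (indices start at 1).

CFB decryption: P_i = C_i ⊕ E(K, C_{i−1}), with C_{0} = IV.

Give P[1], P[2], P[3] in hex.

P[1] = 0xD, P[2] = 0x7, P[3] = 0xF

P[1]: E(K, 0xA) = 0x5; 0x8 ⊕ 0x5 = 0xD.
P[2]: E(K, 0x8) = 0x7; 0x0 ⊕ 0x7 = 0x7.
P[3]: E(K, 0x0) = 0xF; 0x0 ⊕ 0xF = 0xF.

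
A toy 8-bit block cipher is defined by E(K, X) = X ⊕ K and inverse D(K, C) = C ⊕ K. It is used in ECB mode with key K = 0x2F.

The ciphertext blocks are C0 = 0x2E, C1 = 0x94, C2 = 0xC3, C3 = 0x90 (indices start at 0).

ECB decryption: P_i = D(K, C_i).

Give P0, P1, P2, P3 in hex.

P0: D(K, 0x2E) = 0x01.
P1: D(K, 0x94) = 0xBB.
P2: D(K, 0xC3) = 0xEC.
P3: D(K, 0x90) = 0xBF.

P0 = 0x01, P1 = 0xBB, P2 = 0xEC, P3 = 0xBF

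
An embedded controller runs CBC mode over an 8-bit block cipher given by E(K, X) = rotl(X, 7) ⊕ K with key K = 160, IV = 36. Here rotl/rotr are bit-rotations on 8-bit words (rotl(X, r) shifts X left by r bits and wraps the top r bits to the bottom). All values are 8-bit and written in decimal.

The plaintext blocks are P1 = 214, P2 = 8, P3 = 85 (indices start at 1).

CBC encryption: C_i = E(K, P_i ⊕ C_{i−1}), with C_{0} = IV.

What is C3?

C3 = 46

C1: P1 ⊕ 36 = 242; E(K, 242) = 217.
C2: P2 ⊕ 217 = 209; E(K, 209) = 72.
C3: P3 ⊕ 72 = 29; E(K, 29) = 46.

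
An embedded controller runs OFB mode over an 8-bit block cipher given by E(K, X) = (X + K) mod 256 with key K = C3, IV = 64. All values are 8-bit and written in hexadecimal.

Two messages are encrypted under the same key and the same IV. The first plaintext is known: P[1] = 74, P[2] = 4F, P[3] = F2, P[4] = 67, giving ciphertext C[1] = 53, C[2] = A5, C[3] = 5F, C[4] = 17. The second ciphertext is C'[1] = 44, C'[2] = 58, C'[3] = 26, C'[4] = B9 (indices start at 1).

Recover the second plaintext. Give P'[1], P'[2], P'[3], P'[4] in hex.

In OFB with a reused IV, both messages share the same keystream S_i, so C_i ⊕ C'_i = P_i ⊕ P'_i and thus P'_i = P_i ⊕ C_i ⊕ C'_i.
P'[1]: 74 ⊕ 53 ⊕ 44 = 63.
P'[2]: 4F ⊕ A5 ⊕ 58 = B2.
P'[3]: F2 ⊕ 5F ⊕ 26 = 8B.
P'[4]: 67 ⊕ 17 ⊕ B9 = C9.

P'[1] = 63, P'[2] = B2, P'[3] = 8B, P'[4] = C9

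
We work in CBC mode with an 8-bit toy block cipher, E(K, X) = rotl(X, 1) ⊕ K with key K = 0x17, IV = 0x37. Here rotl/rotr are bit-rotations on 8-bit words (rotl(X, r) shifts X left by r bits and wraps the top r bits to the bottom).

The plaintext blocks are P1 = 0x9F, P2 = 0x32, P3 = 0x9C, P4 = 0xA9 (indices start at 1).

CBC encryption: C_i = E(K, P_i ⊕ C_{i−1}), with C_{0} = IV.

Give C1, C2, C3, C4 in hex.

C1: P1 ⊕ 0x37 = 0xA8; E(K, 0xA8) = 0x46.
C2: P2 ⊕ 0x46 = 0x74; E(K, 0x74) = 0xFF.
C3: P3 ⊕ 0xFF = 0x63; E(K, 0x63) = 0xD1.
C4: P4 ⊕ 0xD1 = 0x78; E(K, 0x78) = 0xE7.

C1 = 0x46, C2 = 0xFF, C3 = 0xD1, C4 = 0xE7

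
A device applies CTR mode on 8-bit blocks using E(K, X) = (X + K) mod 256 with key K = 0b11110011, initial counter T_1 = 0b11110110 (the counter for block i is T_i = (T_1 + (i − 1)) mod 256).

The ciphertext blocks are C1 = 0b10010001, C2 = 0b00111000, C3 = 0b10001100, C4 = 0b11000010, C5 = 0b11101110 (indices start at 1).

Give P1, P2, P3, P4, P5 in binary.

CTR decryption: S_i = E(K, T_i) where T_i is the counter for block i; P_i = C_i ⊕ S_i.
P1: T = 0b11110110, S = E(K, T) = 0b11101001; 0b10010001 ⊕ 0b11101001 = 0b01111000.
P2: T = 0b11110111, S = E(K, T) = 0b11101010; 0b00111000 ⊕ 0b11101010 = 0b11010010.
P3: T = 0b11111000, S = E(K, T) = 0b11101011; 0b10001100 ⊕ 0b11101011 = 0b01100111.
P4: T = 0b11111001, S = E(K, T) = 0b11101100; 0b11000010 ⊕ 0b11101100 = 0b00101110.
P5: T = 0b11111010, S = E(K, T) = 0b11101101; 0b11101110 ⊕ 0b11101101 = 0b00000011.

P1 = 0b01111000, P2 = 0b11010010, P3 = 0b01100111, P4 = 0b00101110, P5 = 0b00000011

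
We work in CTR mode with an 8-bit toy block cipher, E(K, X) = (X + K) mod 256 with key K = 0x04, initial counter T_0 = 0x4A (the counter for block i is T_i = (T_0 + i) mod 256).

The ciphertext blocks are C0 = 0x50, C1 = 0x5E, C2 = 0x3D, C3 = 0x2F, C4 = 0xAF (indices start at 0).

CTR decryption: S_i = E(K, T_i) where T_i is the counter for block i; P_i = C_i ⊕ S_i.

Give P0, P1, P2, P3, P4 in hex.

P0 = 0x1E, P1 = 0x11, P2 = 0x6D, P3 = 0x7E, P4 = 0xFD

P0: T = 0x4A, S = E(K, T) = 0x4E; 0x50 ⊕ 0x4E = 0x1E.
P1: T = 0x4B, S = E(K, T) = 0x4F; 0x5E ⊕ 0x4F = 0x11.
P2: T = 0x4C, S = E(K, T) = 0x50; 0x3D ⊕ 0x50 = 0x6D.
P3: T = 0x4D, S = E(K, T) = 0x51; 0x2F ⊕ 0x51 = 0x7E.
P4: T = 0x4E, S = E(K, T) = 0x52; 0xAF ⊕ 0x52 = 0xFD.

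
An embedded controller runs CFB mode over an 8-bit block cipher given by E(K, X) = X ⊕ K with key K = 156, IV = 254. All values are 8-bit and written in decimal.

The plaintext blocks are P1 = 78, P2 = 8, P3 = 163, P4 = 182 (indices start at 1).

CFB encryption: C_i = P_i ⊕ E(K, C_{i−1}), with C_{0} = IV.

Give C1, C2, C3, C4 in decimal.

C1 = 44, C2 = 184, C3 = 135, C4 = 173

C1: E(K, 254) = 98; 78 ⊕ 98 = 44.
C2: E(K, 44) = 176; 8 ⊕ 176 = 184.
C3: E(K, 184) = 36; 163 ⊕ 36 = 135.
C4: E(K, 135) = 27; 182 ⊕ 27 = 173.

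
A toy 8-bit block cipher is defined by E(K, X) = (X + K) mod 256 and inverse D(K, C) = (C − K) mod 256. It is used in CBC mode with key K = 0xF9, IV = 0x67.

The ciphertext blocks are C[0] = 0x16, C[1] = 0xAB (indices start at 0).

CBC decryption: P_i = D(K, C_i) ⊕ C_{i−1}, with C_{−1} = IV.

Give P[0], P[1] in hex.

P[0] = 0x7A, P[1] = 0xA4

P[0]: D(K, 0x16) = 0x1D; 0x1D ⊕ 0x67 = 0x7A.
P[1]: D(K, 0xAB) = 0xB2; 0xB2 ⊕ 0x16 = 0xA4.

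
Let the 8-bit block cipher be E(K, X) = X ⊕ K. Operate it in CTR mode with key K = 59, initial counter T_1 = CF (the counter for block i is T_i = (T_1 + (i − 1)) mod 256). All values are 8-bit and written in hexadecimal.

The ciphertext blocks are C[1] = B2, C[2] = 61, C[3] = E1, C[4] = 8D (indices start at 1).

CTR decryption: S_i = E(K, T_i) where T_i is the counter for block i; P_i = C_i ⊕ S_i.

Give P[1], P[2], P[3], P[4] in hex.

P[1]: T = CF, S = E(K, T) = 96; B2 ⊕ 96 = 24.
P[2]: T = D0, S = E(K, T) = 89; 61 ⊕ 89 = E8.
P[3]: T = D1, S = E(K, T) = 88; E1 ⊕ 88 = 69.
P[4]: T = D2, S = E(K, T) = 8B; 8D ⊕ 8B = 06.

P[1] = 24, P[2] = E8, P[3] = 69, P[4] = 06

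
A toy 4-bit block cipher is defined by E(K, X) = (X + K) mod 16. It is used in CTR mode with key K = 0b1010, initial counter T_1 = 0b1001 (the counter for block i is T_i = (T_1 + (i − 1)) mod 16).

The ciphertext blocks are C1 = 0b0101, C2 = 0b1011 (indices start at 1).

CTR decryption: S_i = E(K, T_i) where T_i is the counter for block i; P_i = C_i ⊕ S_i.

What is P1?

P1: T = 0b1001, S = E(K, T) = 0b0011; 0b0101 ⊕ 0b0011 = 0b0110.

P1 = 0b0110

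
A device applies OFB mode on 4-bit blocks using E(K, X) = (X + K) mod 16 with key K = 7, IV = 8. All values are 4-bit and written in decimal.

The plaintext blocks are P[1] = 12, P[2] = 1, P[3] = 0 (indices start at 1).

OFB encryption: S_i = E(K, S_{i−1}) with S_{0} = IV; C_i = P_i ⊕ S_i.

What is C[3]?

C[3] = 13

C[1]: S = E(K, 8) = 15; 12 ⊕ 15 = 3.
C[2]: S = E(K, 15) = 6; 1 ⊕ 6 = 7.
C[3]: S = E(K, 6) = 13; 0 ⊕ 13 = 13.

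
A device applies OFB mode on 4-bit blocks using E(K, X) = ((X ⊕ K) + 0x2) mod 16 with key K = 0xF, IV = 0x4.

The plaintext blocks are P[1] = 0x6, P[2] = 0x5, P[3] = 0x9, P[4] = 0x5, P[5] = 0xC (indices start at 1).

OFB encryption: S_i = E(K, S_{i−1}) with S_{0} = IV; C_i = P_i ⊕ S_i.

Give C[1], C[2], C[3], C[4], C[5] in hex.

C[1] = 0xB, C[2] = 0x1, C[3] = 0x4, C[4] = 0x1, C[5] = 0x1

C[1]: S = E(K, 0x4) = 0xD; 0x6 ⊕ 0xD = 0xB.
C[2]: S = E(K, 0xD) = 0x4; 0x5 ⊕ 0x4 = 0x1.
C[3]: S = E(K, 0x4) = 0xD; 0x9 ⊕ 0xD = 0x4.
C[4]: S = E(K, 0xD) = 0x4; 0x5 ⊕ 0x4 = 0x1.
C[5]: S = E(K, 0x4) = 0xD; 0xC ⊕ 0xD = 0x1.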